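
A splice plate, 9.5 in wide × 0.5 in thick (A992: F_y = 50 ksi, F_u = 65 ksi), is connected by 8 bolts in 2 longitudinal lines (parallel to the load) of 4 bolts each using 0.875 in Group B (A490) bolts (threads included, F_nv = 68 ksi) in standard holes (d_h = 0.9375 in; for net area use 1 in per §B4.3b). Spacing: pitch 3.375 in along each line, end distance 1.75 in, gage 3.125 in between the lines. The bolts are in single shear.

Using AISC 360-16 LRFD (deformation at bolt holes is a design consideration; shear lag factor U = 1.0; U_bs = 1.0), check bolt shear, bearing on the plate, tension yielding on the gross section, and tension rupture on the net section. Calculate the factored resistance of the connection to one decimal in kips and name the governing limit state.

182.8 kips (net-section rupture governs)

Bolt shear: A_b = π(0.875)²/4 = 0.60132 in². φR_n = 0.75 × 68 × 0.60132 × 8 × 1 = 245.3 kips.
Bearing (0.5 in plate, F_u = 65 ksi): end bolts L_c = 1.75 − 0.9375/2 = 1.28125, R_n = min(1.2×1.28125×0.5×65, 2.4×0.875×0.5×65) = 49.969 kips/bolt; interior L_c = 3.375 − 0.9375 = 2.4375, R_n = 68.25 kips/bolt. φR_n = 0.75 × (2×49.969 + 6×68.25) = 382.1 kips.
Tension yield (gross): A_g = 9.5×0.5 = 4.75 in². φR_n = 0.90 × 50 × 4.75 = 213.8 kips.
Tension rupture (net): A_n = (9.5 − 2×1)×0.5 = 3.75 in² (U = 1.0, A_e = A_n). φR_n = 0.75 × 65 × 3.75 = 182.8 kips.
Governing: min(245.3, 382.1, 213.8, 182.8) = 182.8 kips → net-section rupture.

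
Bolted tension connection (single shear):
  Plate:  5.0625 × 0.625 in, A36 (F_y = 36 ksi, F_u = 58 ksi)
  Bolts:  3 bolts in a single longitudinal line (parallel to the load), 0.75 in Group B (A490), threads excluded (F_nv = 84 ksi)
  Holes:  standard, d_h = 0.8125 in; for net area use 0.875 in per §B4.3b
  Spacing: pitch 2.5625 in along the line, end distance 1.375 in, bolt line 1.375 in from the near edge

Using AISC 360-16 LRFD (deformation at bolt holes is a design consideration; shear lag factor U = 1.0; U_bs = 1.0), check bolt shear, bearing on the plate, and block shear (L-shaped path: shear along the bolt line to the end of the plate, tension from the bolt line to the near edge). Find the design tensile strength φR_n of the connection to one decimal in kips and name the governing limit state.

83.5 kips (bolt shear governs)

Bolt shear: A_b = π(0.75)²/4 = 0.44179 in². φR_n = 0.75 × 84 × 0.44179 × 3 × 1 = 83.5 kips.
Bearing (0.625 in plate, F_u = 58 ksi): end bolts L_c = 1.375 − 0.8125/2 = 0.96875, R_n = min(1.2×0.96875×0.625×58, 2.4×0.75×0.625×58) = 42.141 kips/bolt; interior L_c = 2.5625 − 0.8125 = 1.75, R_n = 65.25 kips/bolt. φR_n = 0.75 × (1×42.141 + 2×65.25) = 129.5 kips.
Block shear: shear path 1×[1.375+2×2.5625] = 1×6.5 in, A_gv = 4.0625, A_nv = 1×(6.5 − 2.5×0.875)×0.625 = 2.6953 in²; tension to near edge: (1.375 − 0.5×0.875)×0.625 = 0.58594 in². R_n = min(0.6×58×2.6953, 0.6×36×4.0625) + 1.0×58×0.58594 = min(93.796, 87.75) + 33.985 = 121.74 kips. φR_n = 0.75 × 121.74 = 91.3 kips.
Governing: min(83.5, 129.5, 91.3) = 83.5 kips → bolt shear.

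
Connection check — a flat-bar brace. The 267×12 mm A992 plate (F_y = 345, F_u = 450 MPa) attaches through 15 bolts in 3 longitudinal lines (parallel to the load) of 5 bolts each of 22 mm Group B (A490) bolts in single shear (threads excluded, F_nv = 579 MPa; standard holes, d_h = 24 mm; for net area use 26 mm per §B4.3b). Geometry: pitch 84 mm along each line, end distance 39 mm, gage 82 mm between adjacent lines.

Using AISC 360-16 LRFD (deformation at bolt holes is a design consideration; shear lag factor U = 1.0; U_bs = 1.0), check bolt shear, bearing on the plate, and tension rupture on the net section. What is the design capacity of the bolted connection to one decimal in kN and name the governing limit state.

Bolt shear: A_b = π(22)²/4 = 380.13 mm². φR_n = 0.75 × 579 × 380.13 × 15 × 1 = 2476.1 kN.
Bearing (12 mm plate, F_u = 450 MPa): end bolts L_c = 39 − 24/2 = 27, R_n = min(1.2×27×12×450, 2.4×22×12×450) = 174.96 kN/bolt; interior L_c = 84 − 24 = 60, R_n = 285.12 kN/bolt. φR_n = 0.75 × (3×174.96 + 12×285.12) = 2959.7 kN.
Tension rupture (net): A_n = (267 − 3×26)×12 = 2268 mm² (U = 1.0, A_e = A_n). φR_n = 0.75 × 450 × 2268 = 765.5 kN.
Governing: min(2476.1, 2959.7, 765.5) = 765.5 kN → net-section rupture.

765.5 kN (net-section rupture governs)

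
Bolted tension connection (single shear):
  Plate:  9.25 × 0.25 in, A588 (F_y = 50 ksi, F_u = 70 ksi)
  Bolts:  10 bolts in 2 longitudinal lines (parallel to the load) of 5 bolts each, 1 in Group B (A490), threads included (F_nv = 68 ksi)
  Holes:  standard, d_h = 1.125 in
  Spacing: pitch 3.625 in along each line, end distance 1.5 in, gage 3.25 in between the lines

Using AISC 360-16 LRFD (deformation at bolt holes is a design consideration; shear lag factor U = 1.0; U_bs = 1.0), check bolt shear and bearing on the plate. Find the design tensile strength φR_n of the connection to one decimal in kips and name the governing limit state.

Bolt shear: A_b = π(1)²/4 = 0.7854 in². φR_n = 0.75 × 68 × 0.7854 × 10 × 1 = 400.6 kips.
Bearing (0.25 in plate, F_u = 70 ksi): end bolts L_c = 1.5 − 1.125/2 = 0.9375, R_n = min(1.2×0.9375×0.25×70, 2.4×1×0.25×70) = 19.688 kips/bolt; interior L_c = 3.625 − 1.125 = 2.5, R_n = 42 kips/bolt. φR_n = 0.75 × (2×19.688 + 8×42) = 281.5 kips.
Governing: min(400.6, 281.5) = 281.5 kips → bearing.

281.5 kips (bearing governs)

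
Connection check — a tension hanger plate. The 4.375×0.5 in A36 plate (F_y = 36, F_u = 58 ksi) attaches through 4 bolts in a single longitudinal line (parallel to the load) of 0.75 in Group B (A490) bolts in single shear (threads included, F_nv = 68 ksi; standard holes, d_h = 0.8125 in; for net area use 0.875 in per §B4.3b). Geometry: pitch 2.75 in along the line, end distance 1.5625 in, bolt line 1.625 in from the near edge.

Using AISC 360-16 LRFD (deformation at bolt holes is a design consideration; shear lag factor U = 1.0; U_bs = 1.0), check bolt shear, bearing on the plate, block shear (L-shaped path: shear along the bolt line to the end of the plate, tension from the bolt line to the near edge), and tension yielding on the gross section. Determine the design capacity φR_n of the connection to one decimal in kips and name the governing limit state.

Bolt shear: A_b = π(0.75)²/4 = 0.44179 in². φR_n = 0.75 × 68 × 0.44179 × 4 × 1 = 90.1 kips.
Bearing (0.5 in plate, F_u = 58 ksi): end bolts L_c = 1.5625 − 0.8125/2 = 1.15625, R_n = min(1.2×1.15625×0.5×58, 2.4×0.75×0.5×58) = 40.238 kips/bolt; interior L_c = 2.75 − 0.8125 = 1.9375, R_n = 52.2 kips/bolt. φR_n = 0.75 × (1×40.238 + 3×52.2) = 147.6 kips.
Block shear: shear path 1×[1.5625+3×2.75] = 1×9.8125 in, A_gv = 4.9063, A_nv = 1×(9.8125 − 3.5×0.875)×0.5 = 3.375 in²; tension to near edge: (1.625 − 0.5×0.875)×0.5 = 0.59375 in². R_n = min(0.6×58×3.375, 0.6×36×4.9063) + 1.0×58×0.59375 = min(117.45, 105.98) + 34.438 = 140.42 kips. φR_n = 0.75 × 140.42 = 105.3 kips.
Tension yield (gross): A_g = 4.375×0.5 = 2.1875 in². φR_n = 0.90 × 36 × 2.1875 = 70.9 kips.
Governing: min(90.1, 147.6, 105.3, 70.9) = 70.9 kips → gross-section yield.

70.9 kips (gross-section yield governs)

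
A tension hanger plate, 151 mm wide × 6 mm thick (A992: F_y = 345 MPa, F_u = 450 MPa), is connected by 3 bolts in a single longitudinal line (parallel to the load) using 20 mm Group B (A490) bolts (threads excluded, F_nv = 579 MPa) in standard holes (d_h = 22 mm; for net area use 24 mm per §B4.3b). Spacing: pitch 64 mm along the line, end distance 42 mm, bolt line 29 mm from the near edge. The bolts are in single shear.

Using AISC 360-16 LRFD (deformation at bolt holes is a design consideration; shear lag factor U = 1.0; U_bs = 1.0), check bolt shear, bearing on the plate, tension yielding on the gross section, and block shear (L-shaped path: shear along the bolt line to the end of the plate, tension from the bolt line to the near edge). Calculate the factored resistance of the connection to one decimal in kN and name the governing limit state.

Bolt shear: A_b = π(20)²/4 = 314.16 mm². φR_n = 0.75 × 579 × 314.16 × 3 × 1 = 409.3 kN.
Bearing (6 mm plate, F_u = 450 MPa): end bolts L_c = 42 − 22/2 = 31, R_n = min(1.2×31×6×450, 2.4×20×6×450) = 100.44 kN/bolt; interior L_c = 64 − 22 = 42, R_n = 129.6 kN/bolt. φR_n = 0.75 × (1×100.44 + 2×129.6) = 269.7 kN.
Tension yield (gross): A_g = 151×6 = 906 mm². φR_n = 0.90 × 345 × 906 = 281.3 kN.
Block shear: shear path 1×[42+2×64] = 1×170 mm, A_gv = 1020, A_nv = 1×(170 − 2.5×24)×6 = 660 mm²; tension to near edge: (29 − 0.5×24)×6 = 102 mm². R_n = min(0.6×450×660, 0.6×345×1020) + 1.0×450×102 = min(178.2, 211.14) + 45.9 = 224.1 kN. φR_n = 0.75 × 224.1 = 168.1 kN.
Governing: min(409.3, 269.7, 281.3, 168.1) = 168.1 kN → block shear.

168.1 kN (block shear governs)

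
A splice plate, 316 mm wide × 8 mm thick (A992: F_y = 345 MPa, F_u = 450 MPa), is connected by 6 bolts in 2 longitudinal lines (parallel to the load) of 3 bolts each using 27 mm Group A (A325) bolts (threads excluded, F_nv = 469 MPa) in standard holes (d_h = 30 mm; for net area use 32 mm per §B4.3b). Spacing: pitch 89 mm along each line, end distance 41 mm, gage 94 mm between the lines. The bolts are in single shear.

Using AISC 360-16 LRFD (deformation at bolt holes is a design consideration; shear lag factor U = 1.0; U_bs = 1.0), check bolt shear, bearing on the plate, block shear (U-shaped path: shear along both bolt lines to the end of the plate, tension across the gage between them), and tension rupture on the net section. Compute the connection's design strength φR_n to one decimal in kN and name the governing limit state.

617.8 kN (block shear governs)

Bolt shear: A_b = π(27)²/4 = 572.56 mm². φR_n = 0.75 × 469 × 572.56 × 6 × 1 = 1208.4 kN.
Bearing (8 mm plate, F_u = 450 MPa): end bolts L_c = 41 − 30/2 = 26, R_n = min(1.2×26×8×450, 2.4×27×8×450) = 112.32 kN/bolt; interior L_c = 89 − 30 = 59, R_n = 233.28 kN/bolt. φR_n = 0.75 × (2×112.32 + 4×233.28) = 868.3 kN.
Block shear: shear path 2×[41+2×89] = 2×219 mm, A_gv = 3504, A_nv = 2×(219 − 2.5×32)×8 = 2224 mm²; tension across gage: (94 − 1×32)×8 = 496 mm². R_n = min(0.6×450×2224, 0.6×345×3504) + 1.0×450×496 = min(600.48, 725.33) + 223.2 = 823.68 kN. φR_n = 0.75 × 823.68 = 617.8 kN.
Tension rupture (net): A_n = (316 − 2×32)×8 = 2016 mm² (U = 1.0, A_e = A_n). φR_n = 0.75 × 450 × 2016 = 680.4 kN.
Governing: min(1208.4, 868.3, 617.8, 680.4) = 617.8 kN → block shear.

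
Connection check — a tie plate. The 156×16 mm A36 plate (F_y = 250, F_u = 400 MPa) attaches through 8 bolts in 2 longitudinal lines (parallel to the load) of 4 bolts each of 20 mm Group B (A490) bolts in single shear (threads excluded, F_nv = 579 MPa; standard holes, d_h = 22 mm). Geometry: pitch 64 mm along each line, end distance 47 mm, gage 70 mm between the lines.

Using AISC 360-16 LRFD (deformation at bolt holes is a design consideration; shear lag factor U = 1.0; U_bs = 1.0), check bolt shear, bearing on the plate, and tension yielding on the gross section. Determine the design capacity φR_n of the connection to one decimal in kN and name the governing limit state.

561.6 kN (gross-section yield governs)

Bolt shear: A_b = π(20)²/4 = 314.16 mm². φR_n = 0.75 × 579 × 314.16 × 8 × 1 = 1091.4 kN.
Bearing (16 mm plate, F_u = 400 MPa): end bolts L_c = 47 − 22/2 = 36, R_n = min(1.2×36×16×400, 2.4×20×16×400) = 276.48 kN/bolt; interior L_c = 64 − 22 = 42, R_n = 307.2 kN/bolt. φR_n = 0.75 × (2×276.48 + 6×307.2) = 1797.1 kN.
Tension yield (gross): A_g = 156×16 = 2496 mm². φR_n = 0.90 × 250 × 2496 = 561.6 kN.
Governing: min(1091.4, 1797.1, 561.6) = 561.6 kN → gross-section yield.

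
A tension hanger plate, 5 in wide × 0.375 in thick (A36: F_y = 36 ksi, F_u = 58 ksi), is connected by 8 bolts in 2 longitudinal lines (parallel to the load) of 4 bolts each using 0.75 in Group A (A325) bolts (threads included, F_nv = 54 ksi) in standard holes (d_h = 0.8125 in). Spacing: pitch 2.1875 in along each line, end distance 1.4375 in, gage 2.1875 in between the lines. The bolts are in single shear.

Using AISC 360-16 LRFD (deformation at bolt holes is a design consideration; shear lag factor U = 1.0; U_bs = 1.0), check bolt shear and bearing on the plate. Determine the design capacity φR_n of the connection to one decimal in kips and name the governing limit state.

Bolt shear: A_b = π(0.75)²/4 = 0.44179 in². φR_n = 0.75 × 54 × 0.44179 × 8 × 1 = 143.1 kips.
Bearing (0.375 in plate, F_u = 58 ksi): end bolts L_c = 1.4375 − 0.8125/2 = 1.03125, R_n = min(1.2×1.03125×0.375×58, 2.4×0.75×0.375×58) = 26.916 kips/bolt; interior L_c = 2.1875 − 0.8125 = 1.375, R_n = 35.888 kips/bolt. φR_n = 0.75 × (2×26.916 + 6×35.888) = 201.9 kips.
Governing: min(143.1, 201.9) = 143.1 kips → bolt shear.

143.1 kips (bolt shear governs)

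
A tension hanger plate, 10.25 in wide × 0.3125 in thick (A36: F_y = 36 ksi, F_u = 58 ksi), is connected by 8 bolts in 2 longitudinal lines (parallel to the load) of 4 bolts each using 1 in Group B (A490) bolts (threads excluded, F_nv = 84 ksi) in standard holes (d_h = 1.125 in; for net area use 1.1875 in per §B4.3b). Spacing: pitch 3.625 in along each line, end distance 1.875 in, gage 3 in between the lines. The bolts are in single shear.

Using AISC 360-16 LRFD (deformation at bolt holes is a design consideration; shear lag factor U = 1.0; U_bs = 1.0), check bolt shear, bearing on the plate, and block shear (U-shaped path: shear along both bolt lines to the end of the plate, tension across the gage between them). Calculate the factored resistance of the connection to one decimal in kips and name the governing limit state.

Bolt shear: A_b = π(1)²/4 = 0.7854 in². φR_n = 0.75 × 84 × 0.7854 × 8 × 1 = 395.8 kips.
Bearing (0.3125 in plate, F_u = 58 ksi): end bolts L_c = 1.875 − 1.125/2 = 1.3125, R_n = min(1.2×1.3125×0.3125×58, 2.4×1×0.3125×58) = 28.547 kips/bolt; interior L_c = 3.625 − 1.125 = 2.5, R_n = 43.5 kips/bolt. φR_n = 0.75 × (2×28.547 + 6×43.5) = 238.6 kips.
Block shear: shear path 2×[1.875+3×3.625] = 2×12.75 in, A_gv = 7.9688, A_nv = 2×(12.75 − 3.5×1.1875)×0.3125 = 5.3711 in²; tension across gage: (3 − 1×1.1875)×0.3125 = 0.56641 in². R_n = min(0.6×58×5.3711, 0.6×36×7.9688) + 1.0×58×0.56641 = min(186.91, 172.13) + 32.852 = 204.98 kips. φR_n = 0.75 × 204.98 = 153.7 kips.
Governing: min(395.8, 238.6, 153.7) = 153.7 kips → block shear.

153.7 kips (block shear governs)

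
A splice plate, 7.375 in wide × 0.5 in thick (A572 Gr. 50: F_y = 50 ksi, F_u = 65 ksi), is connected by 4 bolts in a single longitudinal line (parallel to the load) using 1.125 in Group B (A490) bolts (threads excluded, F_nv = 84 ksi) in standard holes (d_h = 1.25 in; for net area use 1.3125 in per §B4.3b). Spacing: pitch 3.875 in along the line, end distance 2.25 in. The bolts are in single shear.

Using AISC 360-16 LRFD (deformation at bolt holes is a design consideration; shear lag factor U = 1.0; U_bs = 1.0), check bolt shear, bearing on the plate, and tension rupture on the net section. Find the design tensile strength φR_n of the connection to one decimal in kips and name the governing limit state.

147.8 kips (net-section rupture governs)

Bolt shear: A_b = π(1.125)²/4 = 0.99402 in². φR_n = 0.75 × 84 × 0.99402 × 4 × 1 = 250.5 kips.
Bearing (0.5 in plate, F_u = 65 ksi): end bolts L_c = 2.25 − 1.25/2 = 1.625, R_n = min(1.2×1.625×0.5×65, 2.4×1.125×0.5×65) = 63.375 kips/bolt; interior L_c = 3.875 − 1.25 = 2.625, R_n = 87.75 kips/bolt. φR_n = 0.75 × (1×63.375 + 3×87.75) = 245.0 kips.
Tension rupture (net): A_n = (7.375 − 1×1.3125)×0.5 = 3.0313 in² (U = 1.0, A_e = A_n). φR_n = 0.75 × 65 × 3.0313 = 147.8 kips.
Governing: min(250.5, 245.0, 147.8) = 147.8 kips → net-section rupture.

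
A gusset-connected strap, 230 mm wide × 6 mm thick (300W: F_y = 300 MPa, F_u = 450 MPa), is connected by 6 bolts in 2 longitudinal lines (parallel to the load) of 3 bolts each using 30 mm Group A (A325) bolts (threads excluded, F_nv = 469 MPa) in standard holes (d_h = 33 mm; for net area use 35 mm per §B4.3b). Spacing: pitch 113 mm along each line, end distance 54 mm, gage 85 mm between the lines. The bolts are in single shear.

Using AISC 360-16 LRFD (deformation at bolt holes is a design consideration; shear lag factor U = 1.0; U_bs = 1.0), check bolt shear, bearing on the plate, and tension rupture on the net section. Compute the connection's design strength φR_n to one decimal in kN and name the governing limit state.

324.0 kN (net-section rupture governs)

Bolt shear: A_b = π(30)²/4 = 706.86 mm². φR_n = 0.75 × 469 × 706.86 × 6 × 1 = 1491.8 kN.
Bearing (6 mm plate, F_u = 450 MPa): end bolts L_c = 54 − 33/2 = 37.5, R_n = min(1.2×37.5×6×450, 2.4×30×6×450) = 121.5 kN/bolt; interior L_c = 113 − 33 = 80, R_n = 194.4 kN/bolt. φR_n = 0.75 × (2×121.5 + 4×194.4) = 765.5 kN.
Tension rupture (net): A_n = (230 − 2×35)×6 = 960 mm² (U = 1.0, A_e = A_n). φR_n = 0.75 × 450 × 960 = 324.0 kN.
Governing: min(1491.8, 765.5, 324.0) = 324.0 kN → net-section rupture.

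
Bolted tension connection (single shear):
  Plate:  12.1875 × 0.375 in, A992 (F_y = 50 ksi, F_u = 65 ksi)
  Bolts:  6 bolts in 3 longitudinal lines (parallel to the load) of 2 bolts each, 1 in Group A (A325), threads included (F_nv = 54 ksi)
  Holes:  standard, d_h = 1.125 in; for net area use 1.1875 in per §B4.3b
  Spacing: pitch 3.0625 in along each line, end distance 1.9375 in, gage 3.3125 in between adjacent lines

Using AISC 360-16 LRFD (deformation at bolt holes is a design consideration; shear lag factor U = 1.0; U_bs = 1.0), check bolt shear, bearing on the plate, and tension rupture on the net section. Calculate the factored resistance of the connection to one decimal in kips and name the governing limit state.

157.7 kips (net-section rupture governs)

Bolt shear: A_b = π(1)²/4 = 0.7854 in². φR_n = 0.75 × 54 × 0.7854 × 6 × 1 = 190.9 kips.
Bearing (0.375 in plate, F_u = 65 ksi): end bolts L_c = 1.9375 − 1.125/2 = 1.375, R_n = min(1.2×1.375×0.375×65, 2.4×1×0.375×65) = 40.219 kips/bolt; interior L_c = 3.0625 − 1.125 = 1.9375, R_n = 56.672 kips/bolt. φR_n = 0.75 × (3×40.219 + 3×56.672) = 218.0 kips.
Tension rupture (net): A_n = (12.1875 − 3×1.1875)×0.375 = 3.2344 in² (U = 1.0, A_e = A_n). φR_n = 0.75 × 65 × 3.2344 = 157.7 kips.
Governing: min(190.9, 218.0, 157.7) = 157.7 kips → net-section rupture.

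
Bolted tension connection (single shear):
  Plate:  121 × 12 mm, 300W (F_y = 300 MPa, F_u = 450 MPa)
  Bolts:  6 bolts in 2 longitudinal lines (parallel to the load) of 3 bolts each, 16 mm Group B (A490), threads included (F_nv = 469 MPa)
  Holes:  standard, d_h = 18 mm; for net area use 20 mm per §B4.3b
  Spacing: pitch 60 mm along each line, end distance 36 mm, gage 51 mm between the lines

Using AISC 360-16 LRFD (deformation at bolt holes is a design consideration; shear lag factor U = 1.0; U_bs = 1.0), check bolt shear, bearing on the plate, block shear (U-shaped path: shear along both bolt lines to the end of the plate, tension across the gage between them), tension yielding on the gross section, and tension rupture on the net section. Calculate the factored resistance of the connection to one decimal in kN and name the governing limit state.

Bolt shear: A_b = π(16)²/4 = 201.06 mm². φR_n = 0.75 × 469 × 201.06 × 6 × 1 = 424.3 kN.
Bearing (12 mm plate, F_u = 450 MPa): end bolts L_c = 36 − 18/2 = 27, R_n = min(1.2×27×12×450, 2.4×16×12×450) = 174.96 kN/bolt; interior L_c = 60 − 18 = 42, R_n = 207.36 kN/bolt. φR_n = 0.75 × (2×174.96 + 4×207.36) = 884.5 kN.
Block shear: shear path 2×[36+2×60] = 2×156 mm, A_gv = 3744, A_nv = 2×(156 − 2.5×20)×12 = 2544 mm²; tension across gage: (51 − 1×20)×12 = 372 mm². R_n = min(0.6×450×2544, 0.6×300×3744) + 1.0×450×372 = min(686.88, 673.92) + 167.4 = 841.32 kN. φR_n = 0.75 × 841.32 = 631.0 kN.
Tension yield (gross): A_g = 121×12 = 1452 mm². φR_n = 0.90 × 300 × 1452 = 392.0 kN.
Tension rupture (net): A_n = (121 − 2×20)×12 = 972 mm² (U = 1.0, A_e = A_n). φR_n = 0.75 × 450 × 972 = 328.1 kN.
Governing: min(424.3, 884.5, 631.0, 392.0, 328.1) = 328.1 kN → net-section rupture.

328.1 kN (net-section rupture governs)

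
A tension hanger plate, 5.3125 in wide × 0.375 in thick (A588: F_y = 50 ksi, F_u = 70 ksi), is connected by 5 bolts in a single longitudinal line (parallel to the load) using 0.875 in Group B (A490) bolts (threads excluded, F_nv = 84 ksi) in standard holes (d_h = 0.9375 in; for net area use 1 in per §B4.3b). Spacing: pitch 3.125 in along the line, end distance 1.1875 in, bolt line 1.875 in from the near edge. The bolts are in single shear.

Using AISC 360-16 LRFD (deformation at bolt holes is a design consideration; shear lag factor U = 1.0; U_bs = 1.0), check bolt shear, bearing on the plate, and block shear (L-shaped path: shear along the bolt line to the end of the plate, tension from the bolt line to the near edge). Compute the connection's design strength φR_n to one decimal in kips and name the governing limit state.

Bolt shear: A_b = π(0.875)²/4 = 0.60132 in². φR_n = 0.75 × 84 × 0.60132 × 5 × 1 = 189.4 kips.
Bearing (0.375 in plate, F_u = 70 ksi): end bolts L_c = 1.1875 − 0.9375/2 = 0.71875, R_n = min(1.2×0.71875×0.375×70, 2.4×0.875×0.375×70) = 22.641 kips/bolt; interior L_c = 3.125 − 0.9375 = 2.1875, R_n = 55.125 kips/bolt. φR_n = 0.75 × (1×22.641 + 4×55.125) = 182.4 kips.
Block shear: shear path 1×[1.1875+4×3.125] = 1×13.6875 in, A_gv = 5.1328, A_nv = 1×(13.6875 − 4.5×1)×0.375 = 3.4453 in²; tension to near edge: (1.875 − 0.5×1)×0.375 = 0.51563 in². R_n = min(0.6×70×3.4453, 0.6×50×5.1328) + 1.0×70×0.51563 = min(144.7, 153.98) + 36.094 = 180.79 kips. φR_n = 0.75 × 180.79 = 135.6 kips.
Governing: min(189.4, 182.4, 135.6) = 135.6 kips → block shear.

135.6 kips (block shear governs)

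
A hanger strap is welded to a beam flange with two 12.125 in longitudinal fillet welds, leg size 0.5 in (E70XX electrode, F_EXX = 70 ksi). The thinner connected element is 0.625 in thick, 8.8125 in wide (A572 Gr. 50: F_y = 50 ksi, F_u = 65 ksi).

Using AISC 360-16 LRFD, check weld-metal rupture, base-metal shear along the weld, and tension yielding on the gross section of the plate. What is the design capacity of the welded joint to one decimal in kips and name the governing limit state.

Weld metal: throat = 0.707×0.5 = 0.3535 in, L = 2×12.125 = 24.25 in. φR_n = 0.75 × 0.6 × 70 × 0.3535 × 24.25 = 270.0 kips.
Base metal shear (0.625 in plate): yield φR_n = 1.0×0.6×50×0.625×24.25 = 454.7 kips; rupture φR_n = 0.75×0.6×65×0.625×24.25 = 443.3 kips; take 443.3 kips (rupture).
Tension yield (gross): A_g = 8.8125×0.625 = 5.5078 in². φR_n = 0.90 × 50 × 5.5078 = 247.9 kips.
Governing: min(270.0, 443.3, 247.9) = 247.9 kips → gross-section yield.

247.9 kips (gross-section yield governs)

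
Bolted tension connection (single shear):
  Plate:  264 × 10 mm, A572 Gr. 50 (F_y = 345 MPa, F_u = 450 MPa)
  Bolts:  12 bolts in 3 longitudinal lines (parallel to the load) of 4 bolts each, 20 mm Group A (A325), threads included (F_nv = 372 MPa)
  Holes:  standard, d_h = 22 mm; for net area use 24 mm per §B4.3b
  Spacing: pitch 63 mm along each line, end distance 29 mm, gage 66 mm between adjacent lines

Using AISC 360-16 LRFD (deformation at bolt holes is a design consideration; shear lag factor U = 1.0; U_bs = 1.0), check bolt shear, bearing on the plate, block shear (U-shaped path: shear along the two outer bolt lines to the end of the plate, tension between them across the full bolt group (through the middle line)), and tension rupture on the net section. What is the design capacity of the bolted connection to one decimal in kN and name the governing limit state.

648.0 kN (net-section rupture governs)

Bolt shear: A_b = π(20)²/4 = 314.16 mm². φR_n = 0.75 × 372 × 314.16 × 12 × 1 = 1051.8 kN.
Bearing (10 mm plate, F_u = 450 MPa): end bolts L_c = 29 − 22/2 = 18, R_n = min(1.2×18×10×450, 2.4×20×10×450) = 97.2 kN/bolt; interior L_c = 63 − 22 = 41, R_n = 216 kN/bolt. φR_n = 0.75 × (3×97.2 + 9×216) = 1676.7 kN.
Block shear: shear path 2×[29+3×63] = 2×218 mm, A_gv = 4360, A_nv = 2×(218 − 3.5×24)×10 = 2680 mm²; tension across gage: (132 − 2×24)×10 = 840 mm². R_n = min(0.6×450×2680, 0.6×345×4360) + 1.0×450×840 = min(723.6, 902.52) + 378 = 1101.6 kN. φR_n = 0.75 × 1101.6 = 826.2 kN.
Tension rupture (net): A_n = (264 − 3×24)×10 = 1920 mm² (U = 1.0, A_e = A_n). φR_n = 0.75 × 450 × 1920 = 648.0 kN.
Governing: min(1051.8, 1676.7, 826.2, 648.0) = 648.0 kN → net-section rupture.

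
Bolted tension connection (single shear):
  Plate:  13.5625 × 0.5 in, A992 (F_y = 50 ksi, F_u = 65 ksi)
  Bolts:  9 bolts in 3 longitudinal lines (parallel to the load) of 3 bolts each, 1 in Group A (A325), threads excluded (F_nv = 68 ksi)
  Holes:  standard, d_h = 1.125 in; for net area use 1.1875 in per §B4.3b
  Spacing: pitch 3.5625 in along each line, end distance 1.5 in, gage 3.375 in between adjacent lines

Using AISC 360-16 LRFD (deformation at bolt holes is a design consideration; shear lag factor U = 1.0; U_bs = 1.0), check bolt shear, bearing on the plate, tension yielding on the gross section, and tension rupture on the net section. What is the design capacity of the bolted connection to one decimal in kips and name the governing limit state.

243.8 kips (net-section rupture governs)

Bolt shear: A_b = π(1)²/4 = 0.7854 in². φR_n = 0.75 × 68 × 0.7854 × 9 × 1 = 360.5 kips.
Bearing (0.5 in plate, F_u = 65 ksi): end bolts L_c = 1.5 − 1.125/2 = 0.9375, R_n = min(1.2×0.9375×0.5×65, 2.4×1×0.5×65) = 36.563 kips/bolt; interior L_c = 3.5625 − 1.125 = 2.4375, R_n = 78 kips/bolt. φR_n = 0.75 × (3×36.563 + 6×78) = 433.3 kips.
Tension yield (gross): A_g = 13.5625×0.5 = 6.7813 in². φR_n = 0.90 × 50 × 6.7813 = 305.2 kips.
Tension rupture (net): A_n = (13.5625 − 3×1.1875)×0.5 = 5 in² (U = 1.0, A_e = A_n). φR_n = 0.75 × 65 × 5 = 243.8 kips.
Governing: min(360.5, 433.3, 305.2, 243.8) = 243.8 kips → net-section rupture.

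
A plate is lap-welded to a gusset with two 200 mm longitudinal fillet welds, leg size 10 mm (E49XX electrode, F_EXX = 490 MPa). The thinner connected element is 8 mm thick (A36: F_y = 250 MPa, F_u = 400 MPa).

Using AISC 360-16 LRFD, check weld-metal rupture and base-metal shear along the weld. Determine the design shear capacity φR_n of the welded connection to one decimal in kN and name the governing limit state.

480.0 kN (base-metal shear governs)

Weld metal: throat = 0.707×10 = 7.07 mm, L = 2×200 = 400 mm. φR_n = 0.75 × 0.6 × 490 × 7.07 × 400 = 623.6 kN.
Base metal shear (8 mm plate): yield φR_n = 1.0×0.6×250×8×400 = 480.0 kN; rupture φR_n = 0.75×0.6×400×8×400 = 576.0 kN; take 480.0 kN (yield).
Governing: min(623.6, 480.0) = 480.0 kN → base-metal shear.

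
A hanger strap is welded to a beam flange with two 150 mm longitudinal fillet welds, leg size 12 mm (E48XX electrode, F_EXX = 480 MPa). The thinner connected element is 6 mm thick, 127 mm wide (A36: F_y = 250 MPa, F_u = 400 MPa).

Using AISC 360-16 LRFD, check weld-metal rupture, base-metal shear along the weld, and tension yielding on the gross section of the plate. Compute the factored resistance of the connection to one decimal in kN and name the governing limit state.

171.5 kN (gross-section yield governs)

Weld metal: throat = 0.707×12 = 8.484 mm, L = 2×150 = 300 mm. φR_n = 0.75 × 0.6 × 480 × 8.484 × 300 = 549.8 kN.
Base metal shear (6 mm plate): yield φR_n = 1.0×0.6×250×6×300 = 270.0 kN; rupture φR_n = 0.75×0.6×400×6×300 = 324.0 kN; take 270.0 kN (yield).
Tension yield (gross): A_g = 127×6 = 762 mm². φR_n = 0.90 × 250 × 762 = 171.5 kN.
Governing: min(549.8, 270.0, 171.5) = 171.5 kN → gross-section yield.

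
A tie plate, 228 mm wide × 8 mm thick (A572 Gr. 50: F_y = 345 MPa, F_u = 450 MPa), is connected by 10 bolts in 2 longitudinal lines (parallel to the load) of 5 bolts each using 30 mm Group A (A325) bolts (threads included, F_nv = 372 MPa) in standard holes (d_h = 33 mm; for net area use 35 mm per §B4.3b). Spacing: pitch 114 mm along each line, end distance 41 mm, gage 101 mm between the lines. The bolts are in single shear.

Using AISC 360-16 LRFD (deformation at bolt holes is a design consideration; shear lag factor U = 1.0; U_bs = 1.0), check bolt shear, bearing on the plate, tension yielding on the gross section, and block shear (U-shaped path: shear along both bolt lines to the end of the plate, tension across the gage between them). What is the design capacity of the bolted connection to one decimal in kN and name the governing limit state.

566.4 kN (gross-section yield governs)

Bolt shear: A_b = π(30)²/4 = 706.86 mm². φR_n = 0.75 × 372 × 706.86 × 10 × 1 = 1972.1 kN.
Bearing (8 mm plate, F_u = 450 MPa): end bolts L_c = 41 − 33/2 = 24.5, R_n = min(1.2×24.5×8×450, 2.4×30×8×450) = 105.84 kN/bolt; interior L_c = 114 − 33 = 81, R_n = 259.2 kN/bolt. φR_n = 0.75 × (2×105.84 + 8×259.2) = 1714.0 kN.
Tension yield (gross): A_g = 228×8 = 1824 mm². φR_n = 0.90 × 345 × 1824 = 566.4 kN.
Block shear: shear path 2×[41+4×114] = 2×497 mm, A_gv = 7952, A_nv = 2×(497 − 4.5×35)×8 = 5432 mm²; tension across gage: (101 − 1×35)×8 = 528 mm². R_n = min(0.6×450×5432, 0.6×345×7952) + 1.0×450×528 = min(1466.6, 1646.1) + 237.6 = 1704.2 kN. φR_n = 0.75 × 1704.2 = 1278.2 kN.
Governing: min(1972.1, 1714.0, 566.4, 1278.2) = 566.4 kN → gross-section yield.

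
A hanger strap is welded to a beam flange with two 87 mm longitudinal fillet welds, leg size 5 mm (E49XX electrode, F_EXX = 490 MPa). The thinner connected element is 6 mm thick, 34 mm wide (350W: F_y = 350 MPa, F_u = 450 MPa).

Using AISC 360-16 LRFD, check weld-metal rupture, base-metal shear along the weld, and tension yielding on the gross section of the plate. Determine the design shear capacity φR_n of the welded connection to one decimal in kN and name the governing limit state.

Weld metal: throat = 0.707×5 = 3.535 mm, L = 2×87 = 174 mm. φR_n = 0.75 × 0.6 × 490 × 3.535 × 174 = 135.6 kN.
Base metal shear (6 mm plate): yield φR_n = 1.0×0.6×350×6×174 = 219.2 kN; rupture φR_n = 0.75×0.6×450×6×174 = 211.4 kN; take 211.4 kN (rupture).
Tension yield (gross): A_g = 34×6 = 204 mm². φR_n = 0.90 × 350 × 204 = 64.3 kN.
Governing: min(135.6, 211.4, 64.3) = 64.3 kN → gross-section yield.

64.3 kN (gross-section yield governs)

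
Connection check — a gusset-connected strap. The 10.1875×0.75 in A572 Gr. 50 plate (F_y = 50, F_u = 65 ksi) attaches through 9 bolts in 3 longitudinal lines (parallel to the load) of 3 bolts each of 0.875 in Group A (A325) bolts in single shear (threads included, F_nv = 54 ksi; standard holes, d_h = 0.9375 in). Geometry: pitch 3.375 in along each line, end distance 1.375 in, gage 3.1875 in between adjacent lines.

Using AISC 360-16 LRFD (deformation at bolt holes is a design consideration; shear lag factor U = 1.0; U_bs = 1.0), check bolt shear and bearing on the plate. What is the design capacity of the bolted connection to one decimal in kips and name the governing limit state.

219.2 kips (bolt shear governs)

Bolt shear: A_b = π(0.875)²/4 = 0.60132 in². φR_n = 0.75 × 54 × 0.60132 × 9 × 1 = 219.2 kips.
Bearing (0.75 in plate, F_u = 65 ksi): end bolts L_c = 1.375 − 0.9375/2 = 0.90625, R_n = min(1.2×0.90625×0.75×65, 2.4×0.875×0.75×65) = 53.016 kips/bolt; interior L_c = 3.375 − 0.9375 = 2.4375, R_n = 102.38 kips/bolt. φR_n = 0.75 × (3×53.016 + 6×102.38) = 580.0 kips.
Governing: min(219.2, 580.0) = 219.2 kips → bolt shear.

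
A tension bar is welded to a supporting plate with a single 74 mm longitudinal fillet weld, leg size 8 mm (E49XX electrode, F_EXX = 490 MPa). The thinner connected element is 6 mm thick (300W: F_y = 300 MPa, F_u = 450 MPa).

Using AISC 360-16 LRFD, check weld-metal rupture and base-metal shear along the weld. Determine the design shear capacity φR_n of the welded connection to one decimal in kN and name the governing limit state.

79.9 kN (base-metal shear governs)

Weld metal: throat = 0.707×8 = 5.656 mm, L = 74 mm. φR_n = 0.75 × 0.6 × 490 × 5.656 × 74 = 92.3 kN.
Base metal shear (6 mm plate): yield φR_n = 1.0×0.6×300×6×74 = 79.9 kN; rupture φR_n = 0.75×0.6×450×6×74 = 89.9 kN; take 79.9 kN (yield).
Governing: min(92.3, 79.9) = 79.9 kN → base-metal shear.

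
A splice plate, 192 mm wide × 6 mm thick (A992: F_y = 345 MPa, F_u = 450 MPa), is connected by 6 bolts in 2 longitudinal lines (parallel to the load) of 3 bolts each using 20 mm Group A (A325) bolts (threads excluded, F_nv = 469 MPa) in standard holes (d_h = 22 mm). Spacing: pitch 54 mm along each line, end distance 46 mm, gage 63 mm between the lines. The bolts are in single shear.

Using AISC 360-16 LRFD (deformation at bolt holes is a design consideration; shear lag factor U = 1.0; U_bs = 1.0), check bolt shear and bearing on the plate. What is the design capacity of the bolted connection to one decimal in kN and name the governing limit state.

481.1 kN (bearing governs)

Bolt shear: A_b = π(20)²/4 = 314.16 mm². φR_n = 0.75 × 469 × 314.16 × 6 × 1 = 663.0 kN.
Bearing (6 mm plate, F_u = 450 MPa): end bolts L_c = 46 − 22/2 = 35, R_n = min(1.2×35×6×450, 2.4×20×6×450) = 113.4 kN/bolt; interior L_c = 54 − 22 = 32, R_n = 103.68 kN/bolt. φR_n = 0.75 × (2×113.4 + 4×103.68) = 481.1 kN.
Governing: min(663.0, 481.1) = 481.1 kN → bearing.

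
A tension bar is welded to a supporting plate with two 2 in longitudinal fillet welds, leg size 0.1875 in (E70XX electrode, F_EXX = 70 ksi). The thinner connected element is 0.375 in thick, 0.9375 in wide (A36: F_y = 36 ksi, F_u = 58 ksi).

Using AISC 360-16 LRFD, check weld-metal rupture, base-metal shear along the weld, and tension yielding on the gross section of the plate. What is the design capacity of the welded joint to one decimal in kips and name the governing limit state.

11.4 kips (gross-section yield governs)

Weld metal: throat = 0.707×0.1875 = 0.13256 in, L = 2×2 = 4 in. φR_n = 0.75 × 0.6 × 70 × 0.13256 × 4 = 16.7 kips.
Base metal shear (0.375 in plate): yield φR_n = 1.0×0.6×36×0.375×4 = 32.4 kips; rupture φR_n = 0.75×0.6×58×0.375×4 = 39.2 kips; take 32.4 kips (yield).
Tension yield (gross): A_g = 0.9375×0.375 = 0.35156 in². φR_n = 0.90 × 36 × 0.35156 = 11.4 kips.
Governing: min(16.7, 32.4, 11.4) = 11.4 kips → gross-section yield.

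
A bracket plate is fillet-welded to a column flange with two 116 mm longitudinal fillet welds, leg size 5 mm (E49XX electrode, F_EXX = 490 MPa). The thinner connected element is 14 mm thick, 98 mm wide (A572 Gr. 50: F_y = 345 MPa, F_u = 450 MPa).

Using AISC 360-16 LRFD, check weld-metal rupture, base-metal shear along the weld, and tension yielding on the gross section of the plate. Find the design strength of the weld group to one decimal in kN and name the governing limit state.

180.8 kN (weld metal governs)

Weld metal: throat = 0.707×5 = 3.535 mm, L = 2×116 = 232 mm. φR_n = 0.75 × 0.6 × 490 × 3.535 × 232 = 180.8 kN.
Base metal shear (14 mm plate): yield φR_n = 1.0×0.6×345×14×232 = 672.3 kN; rupture φR_n = 0.75×0.6×450×14×232 = 657.7 kN; take 657.7 kN (rupture).
Tension yield (gross): A_g = 98×14 = 1372 mm². φR_n = 0.90 × 345 × 1372 = 426.0 kN.
Governing: min(180.8, 657.7, 426.0) = 180.8 kN → weld metal.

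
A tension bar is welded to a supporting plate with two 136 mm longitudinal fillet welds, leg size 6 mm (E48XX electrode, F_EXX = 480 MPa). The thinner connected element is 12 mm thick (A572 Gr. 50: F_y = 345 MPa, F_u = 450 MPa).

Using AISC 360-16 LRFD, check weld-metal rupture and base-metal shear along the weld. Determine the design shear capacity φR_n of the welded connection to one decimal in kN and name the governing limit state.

249.2 kN (weld metal governs)

Weld metal: throat = 0.707×6 = 4.242 mm, L = 2×136 = 272 mm. φR_n = 0.75 × 0.6 × 480 × 4.242 × 272 = 249.2 kN.
Base metal shear (12 mm plate): yield φR_n = 1.0×0.6×345×12×272 = 675.6 kN; rupture φR_n = 0.75×0.6×450×12×272 = 661.0 kN; take 661.0 kN (rupture).
Governing: min(249.2, 661.0) = 249.2 kN → weld metal.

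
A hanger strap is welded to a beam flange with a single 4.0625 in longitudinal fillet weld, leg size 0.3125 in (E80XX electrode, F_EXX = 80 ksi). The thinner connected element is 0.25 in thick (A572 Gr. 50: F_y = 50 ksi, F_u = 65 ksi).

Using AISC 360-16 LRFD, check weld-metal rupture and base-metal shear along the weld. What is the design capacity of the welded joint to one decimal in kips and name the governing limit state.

29.7 kips (base-metal shear governs)

Weld metal: throat = 0.707×0.3125 = 0.22094 in, L = 4.0625 in. φR_n = 0.75 × 0.6 × 80 × 0.22094 × 4.0625 = 32.3 kips.
Base metal shear (0.25 in plate): yield φR_n = 1.0×0.6×50×0.25×4.0625 = 30.5 kips; rupture φR_n = 0.75×0.6×65×0.25×4.0625 = 29.7 kips; take 29.7 kips (rupture).
Governing: min(32.3, 29.7) = 29.7 kips → base-metal shear.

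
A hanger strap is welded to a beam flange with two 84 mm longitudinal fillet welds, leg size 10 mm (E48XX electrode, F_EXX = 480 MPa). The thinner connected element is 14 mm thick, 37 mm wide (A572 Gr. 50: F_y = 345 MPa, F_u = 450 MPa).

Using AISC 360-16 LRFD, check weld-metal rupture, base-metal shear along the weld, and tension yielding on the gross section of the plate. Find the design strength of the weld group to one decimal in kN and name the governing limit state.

160.8 kN (gross-section yield governs)

Weld metal: throat = 0.707×10 = 7.07 mm, L = 2×84 = 168 mm. φR_n = 0.75 × 0.6 × 480 × 7.07 × 168 = 256.6 kN.
Base metal shear (14 mm plate): yield φR_n = 1.0×0.6×345×14×168 = 486.9 kN; rupture φR_n = 0.75×0.6×450×14×168 = 476.3 kN; take 476.3 kN (rupture).
Tension yield (gross): A_g = 37×14 = 518 mm². φR_n = 0.90 × 345 × 518 = 160.8 kN.
Governing: min(256.6, 476.3, 160.8) = 160.8 kN → gross-section yield.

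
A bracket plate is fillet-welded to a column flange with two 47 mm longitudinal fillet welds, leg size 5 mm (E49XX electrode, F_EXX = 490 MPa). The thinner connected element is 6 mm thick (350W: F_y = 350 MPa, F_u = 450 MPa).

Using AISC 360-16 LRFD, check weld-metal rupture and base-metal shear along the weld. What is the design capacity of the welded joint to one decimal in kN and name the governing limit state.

Weld metal: throat = 0.707×5 = 3.535 mm, L = 2×47 = 94 mm. φR_n = 0.75 × 0.6 × 490 × 3.535 × 94 = 73.3 kN.
Base metal shear (6 mm plate): yield φR_n = 1.0×0.6×350×6×94 = 118.4 kN; rupture φR_n = 0.75×0.6×450×6×94 = 114.2 kN; take 114.2 kN (rupture).
Governing: min(73.3, 114.2) = 73.3 kN → weld metal.

73.3 kN (weld metal governs)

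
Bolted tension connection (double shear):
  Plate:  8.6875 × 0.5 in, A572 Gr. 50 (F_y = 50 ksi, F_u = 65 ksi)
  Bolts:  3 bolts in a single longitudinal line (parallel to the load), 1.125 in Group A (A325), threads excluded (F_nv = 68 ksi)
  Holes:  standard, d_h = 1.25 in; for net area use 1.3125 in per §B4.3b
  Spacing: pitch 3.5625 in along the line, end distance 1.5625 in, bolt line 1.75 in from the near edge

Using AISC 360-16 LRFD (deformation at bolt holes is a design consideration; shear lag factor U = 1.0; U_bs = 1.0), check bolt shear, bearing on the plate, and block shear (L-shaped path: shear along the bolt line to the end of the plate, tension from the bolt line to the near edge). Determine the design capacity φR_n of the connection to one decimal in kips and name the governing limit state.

105.7 kips (block shear governs)

Bolt shear: A_b = π(1.125)²/4 = 0.99402 in². φR_n = 0.75 × 68 × 0.99402 × 3 × 2 = 304.2 kips.
Bearing (0.5 in plate, F_u = 65 ksi): end bolts L_c = 1.5625 − 1.25/2 = 0.9375, R_n = min(1.2×0.9375×0.5×65, 2.4×1.125×0.5×65) = 36.563 kips/bolt; interior L_c = 3.5625 − 1.25 = 2.3125, R_n = 87.75 kips/bolt. φR_n = 0.75 × (1×36.563 + 2×87.75) = 159.0 kips.
Block shear: shear path 1×[1.5625+2×3.5625] = 1×8.6875 in, A_gv = 4.3438, A_nv = 1×(8.6875 − 2.5×1.3125)×0.5 = 2.7031 in²; tension to near edge: (1.75 − 0.5×1.3125)×0.5 = 0.54688 in². R_n = min(0.6×65×2.7031, 0.6×50×4.3438) + 1.0×65×0.54688 = min(105.42, 130.31) + 35.547 = 140.97 kips. φR_n = 0.75 × 140.97 = 105.7 kips.
Governing: min(304.2, 159.0, 105.7) = 105.7 kips → block shear.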